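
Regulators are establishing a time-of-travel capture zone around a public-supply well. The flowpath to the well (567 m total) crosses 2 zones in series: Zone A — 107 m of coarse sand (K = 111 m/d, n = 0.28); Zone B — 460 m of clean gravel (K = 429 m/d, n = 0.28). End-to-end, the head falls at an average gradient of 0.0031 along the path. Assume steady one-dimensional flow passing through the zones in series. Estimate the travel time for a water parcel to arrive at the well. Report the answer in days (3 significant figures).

Steady 1-D flow in series ⇒ the Darcy flux q is identical in every zone and the zone head losses add (resistances L/K in series).
Σ(L/K) = 107/111 + 460/429 = 0.9640 + 1.072 = 2.036 d
K_eq = L_total / Σ(L/K) = 567 / 2.036 = 278.5 m/d
q = K_eq · i = 278.5 × 0.0031 = 0.8632 m/d (same in every zone)
Zone A: v = q/n = 0.8632/0.28 = 3.083 m/d → t_A = 107/3.083 = 34.71 d
Zone B: v = q/n = 0.8632/0.28 = 3.083 m/d → t_B = 460/3.083 = 149.2 d
Total t = 34.71 + 149.2 = 183.9 d

184 days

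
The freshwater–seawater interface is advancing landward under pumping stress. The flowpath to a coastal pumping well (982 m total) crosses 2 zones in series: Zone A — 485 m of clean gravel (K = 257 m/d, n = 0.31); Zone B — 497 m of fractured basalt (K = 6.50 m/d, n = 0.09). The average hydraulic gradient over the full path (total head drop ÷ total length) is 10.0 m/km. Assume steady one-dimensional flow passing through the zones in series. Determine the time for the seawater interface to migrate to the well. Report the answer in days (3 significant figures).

1560 days

Continuity: the same q passes through each zone, so ΔH = q·Σ(L_j/K_j) — the zones act as resistances in series.
Σ(L/K) = 485/257 + 497/6.50 = 1.887 + 76.46 = 78.35 d
K_eq = L_total / Σ(L/K) = 982 / 78.35 = 12.53 m/d
q = K_eq · i = 12.53 × 0.010 = 0.1253 m/d (same in every zone)
Zone A: v = q/n = 0.1253/0.31 = 0.4043 m/d → t_A = 485/0.4043 = 1200 d
Zone B: v = q/n = 0.1253/0.09 = 1.393 m/d → t_B = 497/1.393 = 356.9 d
Total t = 1200 + 356.9 = 1556 d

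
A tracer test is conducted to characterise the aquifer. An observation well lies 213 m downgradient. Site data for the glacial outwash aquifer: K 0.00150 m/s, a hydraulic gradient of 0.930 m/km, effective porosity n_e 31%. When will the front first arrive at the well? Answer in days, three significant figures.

548 days

K = 0.00150 m/s × 86400 s/d = 129.6 m/d
q = Ki = 129.6 × 9.3e-4 = 0.1205 m/d
Seepage velocity v = q / n = 0.1205 / 0.31 = 0.3888 m/d
t = L / v = 213 / 0.3888 = 547.8 d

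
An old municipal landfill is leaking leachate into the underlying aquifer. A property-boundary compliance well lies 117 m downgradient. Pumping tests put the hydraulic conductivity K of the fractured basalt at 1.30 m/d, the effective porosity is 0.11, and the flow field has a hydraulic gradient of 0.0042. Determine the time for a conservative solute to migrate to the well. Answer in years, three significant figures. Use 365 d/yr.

q = Ki = 1.30 × 0.0042 = 0.005460 m/d
v_s = q/n_e = 0.005460/0.11 = 0.04964 m/d
t = L / v = 117 / 0.04964 = 2357 d
   = 2357 / 365 = 6.46 yr

6.46 years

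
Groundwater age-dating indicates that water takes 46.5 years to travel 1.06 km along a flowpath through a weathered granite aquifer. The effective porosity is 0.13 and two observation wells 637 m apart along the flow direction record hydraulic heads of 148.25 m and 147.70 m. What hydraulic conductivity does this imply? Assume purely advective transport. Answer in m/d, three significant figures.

9.40 m/d

Hydraulic gradient i = (148.25 − 147.70) / 637 = 0.55 / 637 = 8.634e-4
t = 46.5 years = 16970 d
L = 1.06 km = 1060 m
v = L / t = 1060 / 16970 = 0.06245 m/d
K = v · n / i = 0.06245 × 0.13 / 8.634e-4 = 9.40 m/d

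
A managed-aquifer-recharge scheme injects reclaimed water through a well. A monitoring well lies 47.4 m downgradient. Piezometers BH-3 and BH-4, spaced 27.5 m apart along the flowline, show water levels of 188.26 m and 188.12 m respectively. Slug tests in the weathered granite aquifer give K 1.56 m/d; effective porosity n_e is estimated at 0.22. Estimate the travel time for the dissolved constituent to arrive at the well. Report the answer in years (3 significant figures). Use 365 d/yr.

Hydraulic gradient i = (188.26 − 188.12) / 27.5 = 0.14 / 27.5 = 0.005091
q = Ki = 1.56 × 0.005091 = 0.007942 m/d
Average linear velocity = 0.007942 / 0.22 = 0.03610 m/d
t = L / v = 47.4 / 0.03610 = 1313 d
   = 1313 / 365 = 3.60 yr

3.60 years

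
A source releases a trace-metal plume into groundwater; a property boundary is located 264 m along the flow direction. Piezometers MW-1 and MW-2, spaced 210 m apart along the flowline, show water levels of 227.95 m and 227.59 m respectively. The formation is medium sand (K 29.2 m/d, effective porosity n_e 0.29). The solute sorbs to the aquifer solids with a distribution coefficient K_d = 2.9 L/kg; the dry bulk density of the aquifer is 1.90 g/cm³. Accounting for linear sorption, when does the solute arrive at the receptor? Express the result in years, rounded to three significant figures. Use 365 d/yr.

83.8 years

Hydraulic gradient i = (227.95 − 227.59) / 210 = 0.36 / 210 = 0.001714
q = Ki = 29.2 × 0.001714 = 0.05006 m/d
Average linear velocity = 0.05006 / 0.29 = 0.1726 m/d
Retardation R = 1 + ρ_b·K_d/n = 1 + 1.90×2.9/0.29 = 20.00
Contaminant velocity v_c = v/R = 0.1726/20.00 = 0.008631 m/d
t = L/v_c = 264/0.008631 = 30590 d
   = 30590/365 = 83.8 yr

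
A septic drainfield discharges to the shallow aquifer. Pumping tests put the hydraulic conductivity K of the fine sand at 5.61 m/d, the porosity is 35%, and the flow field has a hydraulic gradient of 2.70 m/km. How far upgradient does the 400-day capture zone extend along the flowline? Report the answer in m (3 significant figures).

Specific discharge q = 5.61 × 0.0027 = 0.01515 m/d
v = Ki/n = 5.61·0.0027/0.35 = 0.04328 m/d
L = v × T = 0.04328 × 400 = 17.31 m

17.3 m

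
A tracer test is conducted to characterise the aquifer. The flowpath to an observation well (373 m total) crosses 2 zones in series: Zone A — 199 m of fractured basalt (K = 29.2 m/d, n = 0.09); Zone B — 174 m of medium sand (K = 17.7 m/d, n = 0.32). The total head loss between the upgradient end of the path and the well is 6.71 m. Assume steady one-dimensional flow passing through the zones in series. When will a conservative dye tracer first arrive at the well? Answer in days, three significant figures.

Continuity: the same q passes through each zone, so ΔH = q·Σ(L_j/K_j) — the zones act as resistances in series.
Σ(L/K) = 199/29.2 + 174/17.7 = 6.815 + 9.831 = 16.65 d
q = ΔH / Σ(L/K) = 6.71 / 16.65 = 0.4031 m/d (same in every zone)
Zone A: v = q/n = 0.4031/0.09 = 4.479 m/d → t_A = 199/4.479 = 44.43 d
Zone B: v = q/n = 0.4031/0.32 = 1.260 m/d → t_B = 174/1.260 = 138.1 d
Total t = 44.43 + 138.1 = 182.6 d

183 days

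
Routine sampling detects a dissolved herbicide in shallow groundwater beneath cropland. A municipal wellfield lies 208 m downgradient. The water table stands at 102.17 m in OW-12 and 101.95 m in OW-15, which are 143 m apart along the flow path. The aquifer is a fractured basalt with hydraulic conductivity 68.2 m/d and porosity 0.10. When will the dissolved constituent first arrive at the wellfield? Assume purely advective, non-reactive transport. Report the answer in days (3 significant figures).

Hydraulic gradient i = (102.17 − 101.95) / 143 = 0.22 / 143 = 0.001538
q = Ki = 68.2 × 0.001538 = 0.1049 m/d
v = Ki/n = 68.2·0.001538/0.10 = 1.049 m/d
t = L / v = 208 / 1.049 = 198.2 d

198 days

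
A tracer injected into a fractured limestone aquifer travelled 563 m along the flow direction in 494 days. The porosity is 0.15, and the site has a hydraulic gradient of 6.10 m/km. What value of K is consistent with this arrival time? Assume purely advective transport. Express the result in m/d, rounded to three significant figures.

v = L / t = 563 / 494 = 1.140 m/d
K = v · n / i = 1.140 × 0.15 / 0.0061 = 28.0 m/d

28.0 m/d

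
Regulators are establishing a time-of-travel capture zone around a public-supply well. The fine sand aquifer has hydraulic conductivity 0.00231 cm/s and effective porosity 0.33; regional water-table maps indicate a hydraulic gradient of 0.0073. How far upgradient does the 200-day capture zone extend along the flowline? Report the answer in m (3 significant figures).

8.83 m

K = 0.00231 cm/s × 864 = 1.996 m/d
Darcy flux q = K·i = 1.996 × 0.0073 = 0.01457 m/d
v_s = q/n_e = 0.01457/0.33 = 0.04415 m/d
L = v × T = 0.04415 × 200 = 8.830 m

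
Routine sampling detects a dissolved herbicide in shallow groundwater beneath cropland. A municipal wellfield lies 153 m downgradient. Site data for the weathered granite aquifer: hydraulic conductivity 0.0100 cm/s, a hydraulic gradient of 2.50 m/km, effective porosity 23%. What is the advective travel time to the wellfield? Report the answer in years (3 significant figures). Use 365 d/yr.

K = 0.0100 cm/s × 864 = 8.640 m/d
q = Ki = 8.640 × 0.0025 = 0.02160 m/d
v = Ki/n = 8.640·0.0025/0.23 = 0.09391 m/d
t = L / v = 153 / 0.09391 = 1629 d
   = 1629 / 365 = 4.46 yr

4.46 years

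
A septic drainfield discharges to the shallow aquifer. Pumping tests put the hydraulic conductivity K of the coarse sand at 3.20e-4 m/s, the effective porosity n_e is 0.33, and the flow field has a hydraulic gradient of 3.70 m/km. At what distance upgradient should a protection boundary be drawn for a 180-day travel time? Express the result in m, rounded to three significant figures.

K = 3.20e-4 m/s × 86400 s/d = 27.65 m/d
Darcy flux q = K·i = 27.65 × 0.0037 = 0.1023 m/d
Average linear velocity = 0.1023 / 0.33 = 0.3100 m/d
L = v × T = 0.3100 × 180 = 55.80 m

55.8 m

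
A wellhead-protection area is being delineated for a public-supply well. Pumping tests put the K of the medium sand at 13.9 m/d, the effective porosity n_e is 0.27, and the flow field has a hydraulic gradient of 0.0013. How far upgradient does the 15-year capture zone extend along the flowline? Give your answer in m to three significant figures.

366 m

Specific discharge q = 13.9 × 0.0013 = 0.01807 m/d
v = Ki/n = 13.9·0.0013/0.27 = 0.06693 m/d
T = 15 yr × 365 = 5475 d
L = v × T = 0.06693 × 5475 = 366.4 m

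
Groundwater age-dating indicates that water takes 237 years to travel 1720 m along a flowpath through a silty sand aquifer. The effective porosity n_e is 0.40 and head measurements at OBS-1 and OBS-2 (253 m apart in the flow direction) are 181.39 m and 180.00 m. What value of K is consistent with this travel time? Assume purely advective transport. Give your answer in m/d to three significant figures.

1.45 m/d

Hydraulic gradient i = (181.39 − 180.00) / 253 = 1.39 / 253 = 0.005494
t = 237 years = 86510 d
v = L / t = 1720 / 86510 = 0.01988 m/d
K = v · n / i = 0.01988 × 0.40 / 0.005494 = 1.45 m/d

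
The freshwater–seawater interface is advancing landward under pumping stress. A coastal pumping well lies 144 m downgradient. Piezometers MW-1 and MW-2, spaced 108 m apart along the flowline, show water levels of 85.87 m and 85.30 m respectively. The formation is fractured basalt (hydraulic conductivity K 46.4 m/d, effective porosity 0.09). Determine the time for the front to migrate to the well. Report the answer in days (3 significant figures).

52.9 days

Hydraulic gradient i = (85.87 − 85.30) / 108 = 0.57 / 108 = 0.005278
Darcy flux q = K·i = 46.4 × 0.005278 = 0.2449 m/d
Seepage velocity v = q / n = 0.2449 / 0.09 = 2.721 m/d
t = L / v = 144 / 2.721 = 52.92 d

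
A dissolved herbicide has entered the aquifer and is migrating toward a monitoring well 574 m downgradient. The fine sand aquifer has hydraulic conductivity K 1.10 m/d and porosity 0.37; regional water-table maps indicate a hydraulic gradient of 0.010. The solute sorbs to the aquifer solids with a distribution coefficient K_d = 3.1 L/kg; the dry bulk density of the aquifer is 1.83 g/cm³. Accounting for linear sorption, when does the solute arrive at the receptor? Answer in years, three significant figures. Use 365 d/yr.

864 years

Darcy flux q = K·i = 1.10 × 0.010 = 0.01100 m/d
Average linear velocity = 0.01100 / 0.37 = 0.02973 m/d
Retardation R = 1 + ρ_b·K_d/n = 1 + 1.83×3.1/0.37 = 16.33
Contaminant velocity v_c = v/R = 0.02973/16.33 = 0.001820 m/d
t = L/v_c = 574/0.001820 = 315300 d
   = 315300/365 = 864 yr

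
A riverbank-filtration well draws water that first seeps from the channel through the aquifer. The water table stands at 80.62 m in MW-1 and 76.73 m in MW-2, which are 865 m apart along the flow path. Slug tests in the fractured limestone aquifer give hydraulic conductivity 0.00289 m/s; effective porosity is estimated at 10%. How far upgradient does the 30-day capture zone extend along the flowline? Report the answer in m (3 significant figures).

337 m

Hydraulic gradient i = (80.62 − 76.73) / 865 = 3.89 / 865 = 0.004497
K = 0.00289 m/s × 86400 s/d = 249.7 m/d
q = Ki = 249.7 × 0.004497 = 1.123 m/d
Average linear velocity = 1.123 / 0.10 = 11.23 m/d
L = v × T = 11.23 × 30 = 336.9 m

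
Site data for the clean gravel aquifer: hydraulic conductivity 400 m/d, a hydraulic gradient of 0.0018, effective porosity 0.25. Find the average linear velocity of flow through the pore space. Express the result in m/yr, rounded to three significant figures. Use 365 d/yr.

Darcy flux q = K·i = 400 × 0.0018 = 0.7200 m/d
v = Ki/n = 400·0.0018/0.25 = 2.880 m/d
   = 2.880 × 365 = 1050 m/yr

1050 m/yr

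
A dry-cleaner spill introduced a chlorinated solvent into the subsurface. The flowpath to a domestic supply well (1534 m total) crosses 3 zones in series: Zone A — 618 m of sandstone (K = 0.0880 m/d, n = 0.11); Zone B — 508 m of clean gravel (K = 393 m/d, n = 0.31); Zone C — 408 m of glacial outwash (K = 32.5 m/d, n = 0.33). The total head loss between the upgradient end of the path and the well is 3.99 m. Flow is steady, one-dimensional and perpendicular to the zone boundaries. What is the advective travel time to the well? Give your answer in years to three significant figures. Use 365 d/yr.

1740 years

Continuity: the same q passes through each zone, so ΔH = q·Σ(L_j/K_j) — the zones act as resistances in series.
Σ(L/K) = 618/0.0880 + 508/393 + 408/32.5 = 7023 + 1.293 + 12.55 = 7037 d
q = ΔH / Σ(L/K) = 3.99 / 7037 = 5.670e-4 m/d (same in every zone)
Zone A: v = q/n = 5.670e-4/0.11 = 0.005155 m/d → t_A = 618/0.005155 = 119900 d
Zone B: v = q/n = 5.670e-4/0.31 = 0.001829 m/d → t_B = 508/0.001829 = 277700 d
Zone C: v = q/n = 5.670e-4/0.33 = 0.001718 m/d → t_C = 408/0.001718 = 237400 d
Total t = 119900 + 277700 + 237400 = 635100 d
   = 635100 / 365 = 1740 yr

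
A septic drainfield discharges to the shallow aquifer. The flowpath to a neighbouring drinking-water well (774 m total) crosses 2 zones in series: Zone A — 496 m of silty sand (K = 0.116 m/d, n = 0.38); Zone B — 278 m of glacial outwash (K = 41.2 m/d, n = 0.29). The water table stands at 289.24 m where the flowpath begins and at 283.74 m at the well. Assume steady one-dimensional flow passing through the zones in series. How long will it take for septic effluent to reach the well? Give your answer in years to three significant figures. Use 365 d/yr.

574 years

Total head drop ΔH = 289.24 − 283.74 = 5.50 m
Steady 1-D flow in series ⇒ the Darcy flux q is identical in every zone and the zone head losses add (resistances L/K in series).
Σ(L/K) = 496/0.116 + 278/41.2 = 4276 + 6.748 = 4283 d
q = ΔH / Σ(L/K) = 5.50 / 4283 = 0.001284 m/d (same in every zone)
Zone A: v = q/n = 0.001284/0.38 = 0.003380 m/d → t_A = 496/0.003380 = 146800 d
Zone B: v = q/n = 0.001284/0.29 = 0.004428 m/d → t_B = 278/0.004428 = 62780 d
Total t = 146800 + 62780 = 209500 d
   = 209500 / 365 = 574 yr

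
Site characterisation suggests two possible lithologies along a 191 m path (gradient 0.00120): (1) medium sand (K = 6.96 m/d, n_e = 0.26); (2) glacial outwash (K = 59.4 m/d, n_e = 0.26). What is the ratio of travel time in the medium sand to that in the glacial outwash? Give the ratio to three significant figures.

Unit 1 (medium sand): v = 6.96×0.0012/0.26 = 0.03212 m/d, t = 191/0.03212 = 5946 d
Unit 2 (glacial outwash): v = 59.4×0.0012/0.26 = 0.2742 m/d, t = 191/0.2742 = 696.7 d
t(medium sand) / t(glacial outwash) = 5946/696.7 = 8.53

8.53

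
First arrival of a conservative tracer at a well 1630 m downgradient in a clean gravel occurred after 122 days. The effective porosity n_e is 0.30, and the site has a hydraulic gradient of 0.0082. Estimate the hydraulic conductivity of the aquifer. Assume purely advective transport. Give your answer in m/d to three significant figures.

v = L / t = 1630 / 122 = 13.36 m/d
K = v · n / i = 13.36 × 0.30 / 0.0082 = 489 m/d

489 m/d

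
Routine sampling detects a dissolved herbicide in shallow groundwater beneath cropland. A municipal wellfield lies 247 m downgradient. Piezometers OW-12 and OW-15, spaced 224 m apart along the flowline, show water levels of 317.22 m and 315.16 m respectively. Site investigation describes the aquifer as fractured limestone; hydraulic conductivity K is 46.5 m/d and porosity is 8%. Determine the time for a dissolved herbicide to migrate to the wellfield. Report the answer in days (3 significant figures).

46.2 days

Hydraulic gradient i = (317.22 − 315.16) / 224 = 2.06 / 224 = 0.009196
Darcy flux q = K·i = 46.5 × 0.009196 = 0.4276 m/d
Average linear velocity = 0.4276 / 0.08 = 5.345 m/d
t = L / v = 247 / 5.345 = 46.21 d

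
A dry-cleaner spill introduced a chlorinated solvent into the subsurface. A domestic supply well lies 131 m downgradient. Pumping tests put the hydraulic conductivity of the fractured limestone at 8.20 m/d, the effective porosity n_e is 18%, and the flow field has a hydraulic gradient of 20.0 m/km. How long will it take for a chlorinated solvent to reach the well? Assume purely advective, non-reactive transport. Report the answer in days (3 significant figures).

Specific discharge q = 8.20 × 0.020 = 0.1640 m/d
v = Ki/n = 8.20·0.020/0.18 = 0.9111 m/d
t = L / v = 131 / 0.9111 = 143.8 d

144 days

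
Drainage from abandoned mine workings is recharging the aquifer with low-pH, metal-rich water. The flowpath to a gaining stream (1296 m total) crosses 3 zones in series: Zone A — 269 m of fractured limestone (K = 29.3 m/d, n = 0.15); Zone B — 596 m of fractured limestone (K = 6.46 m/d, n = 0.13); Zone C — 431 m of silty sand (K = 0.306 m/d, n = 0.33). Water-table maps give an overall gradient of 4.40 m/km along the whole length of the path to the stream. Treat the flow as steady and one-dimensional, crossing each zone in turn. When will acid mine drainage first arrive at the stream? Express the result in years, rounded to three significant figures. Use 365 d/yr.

189 years

Steady 1-D flow in series ⇒ the Darcy flux q is identical in every zone and the zone head losses add (resistances L/K in series).
Σ(L/K) = 269/29.3 + 596/6.46 + 431/0.306 = 9.181 + 92.26 + 1408 = 1510 d
K_eq = L_total / Σ(L/K) = 1296 / 1510 = 0.8583 m/d
q = K_eq · i = 0.8583 × 0.0044 = 0.003777 m/d (same in every zone)
Zone A: v = q/n = 0.003777/0.15 = 0.02518 m/d → t_A = 269/0.02518 = 10680 d
Zone B: v = q/n = 0.003777/0.13 = 0.02905 m/d → t_B = 596/0.02905 = 20520 d
Zone C: v = q/n = 0.003777/0.33 = 0.01144 m/d → t_C = 431/0.01144 = 37660 d
Total t = 10680 + 20520 + 37660 = 68860 d
   = 68860 / 365 = 189 yr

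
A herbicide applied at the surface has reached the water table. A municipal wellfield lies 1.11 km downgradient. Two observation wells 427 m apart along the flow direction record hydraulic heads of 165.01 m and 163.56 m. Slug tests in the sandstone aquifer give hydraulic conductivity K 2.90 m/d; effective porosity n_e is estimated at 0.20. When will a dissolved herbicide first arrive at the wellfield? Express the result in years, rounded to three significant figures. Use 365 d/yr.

61.8 years

Hydraulic gradient i = (165.01 − 163.56) / 427 = 1.45 / 427 = 0.003396
Darcy flux q = K·i = 2.90 × 0.003396 = 0.009848 m/d
Seepage velocity v = q / n = 0.009848 / 0.20 = 0.04924 m/d
L = 1.11 km = 1110 m
t = L / v = 1110 / 0.04924 = 22540 d
   = 22540 / 365 = 61.8 yr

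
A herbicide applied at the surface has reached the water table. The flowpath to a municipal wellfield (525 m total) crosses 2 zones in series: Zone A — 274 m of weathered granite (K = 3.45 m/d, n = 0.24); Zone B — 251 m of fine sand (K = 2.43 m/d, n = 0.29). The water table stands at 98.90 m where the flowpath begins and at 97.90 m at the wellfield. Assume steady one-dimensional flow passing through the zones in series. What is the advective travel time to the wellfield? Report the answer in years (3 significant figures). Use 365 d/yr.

69.4 years

Total head drop ΔH = 98.90 − 97.90 = 1.00 m
Steady 1-D flow in series ⇒ the Darcy flux q is identical in every zone and the zone head losses add (resistances L/K in series).
Σ(L/K) = 274/3.45 + 251/2.43 = 79.42 + 103.3 = 182.7 d
q = ΔH / Σ(L/K) = 1.00 / 182.7 = 0.005473 m/d (same in every zone)
Zone A: v = q/n = 0.005473/0.24 = 0.02280 m/d → t_A = 274/0.02280 = 12020 d
Zone B: v = q/n = 0.005473/0.29 = 0.01887 m/d → t_B = 251/0.01887 = 13300 d
Total t = 12020 + 13300 = 25310 d
   = 25310 / 365 = 69.4 yr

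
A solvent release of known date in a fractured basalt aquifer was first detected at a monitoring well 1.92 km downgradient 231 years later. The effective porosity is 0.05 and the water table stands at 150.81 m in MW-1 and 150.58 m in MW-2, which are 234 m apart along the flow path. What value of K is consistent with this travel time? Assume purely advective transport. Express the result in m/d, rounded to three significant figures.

Hydraulic gradient i = (150.81 − 150.58) / 234 = 0.23 / 234 = 9.829e-4
t = 231 years = 84320 d
L = 1.92 km = 1920 m
v = L / t = 1920 / 84320 = 0.02277 m/d
K = v · n / i = 0.02277 × 0.05 / 9.829e-4 = 1.16 m/d

1.16 m/d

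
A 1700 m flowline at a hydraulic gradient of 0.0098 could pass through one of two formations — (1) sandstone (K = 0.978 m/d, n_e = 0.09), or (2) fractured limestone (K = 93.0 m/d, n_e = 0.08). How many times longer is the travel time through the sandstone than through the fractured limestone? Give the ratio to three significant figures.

107

Unit 1 (sandstone): v = 0.978×0.0098/0.09 = 0.1065 m/d, t = 1700/0.1065 = 15960 d
Unit 2 (fractured limestone): v = 93.0×0.0098/0.08 = 11.39 m/d, t = 1700/11.39 = 149.2 d
t(sandstone) / t(fractured limestone) = 15960/149.2 = 107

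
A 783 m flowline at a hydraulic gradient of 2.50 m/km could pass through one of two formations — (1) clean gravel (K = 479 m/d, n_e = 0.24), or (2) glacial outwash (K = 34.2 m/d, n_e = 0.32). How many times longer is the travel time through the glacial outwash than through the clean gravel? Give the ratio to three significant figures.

Unit 1 (clean gravel): v = 479×0.0025/0.24 = 4.990 m/d, t = 783/4.990 = 156.9 d
Unit 2 (glacial outwash): v = 34.2×0.0025/0.32 = 0.2672 m/d, t = 783/0.2672 = 2931 d
t(glacial outwash) / t(clean gravel) = 2931/156.9 = 18.7

18.7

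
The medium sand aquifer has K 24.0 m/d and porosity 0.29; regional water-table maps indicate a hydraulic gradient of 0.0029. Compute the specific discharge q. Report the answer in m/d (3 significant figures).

0.0696 m/d

Specific discharge q = 24.0 × 0.0029 = 0.06960 m/d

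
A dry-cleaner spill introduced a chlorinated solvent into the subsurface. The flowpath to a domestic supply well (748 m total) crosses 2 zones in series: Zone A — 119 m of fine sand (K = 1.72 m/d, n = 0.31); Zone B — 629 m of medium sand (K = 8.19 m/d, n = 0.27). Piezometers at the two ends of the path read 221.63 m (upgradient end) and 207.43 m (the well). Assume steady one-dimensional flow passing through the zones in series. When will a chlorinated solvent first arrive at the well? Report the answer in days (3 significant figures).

Total head drop ΔH = 221.63 − 207.43 = 14.20 m
Continuity: the same q passes through each zone, so ΔH = q·Σ(L_j/K_j) — the zones act as resistances in series.
Σ(L/K) = 119/1.72 + 629/8.19 = 69.19 + 76.80 = 146.0 d
q = ΔH / Σ(L/K) = 14.20 / 146.0 = 0.09727 m/d (same in every zone)
Zone A: v = q/n = 0.09727/0.31 = 0.3138 m/d → t_A = 119/0.3138 = 379.3 d
Zone B: v = q/n = 0.09727/0.27 = 0.3603 m/d → t_B = 629/0.3603 = 1746 d
Total t = 379.3 + 1746 = 2125 d

2130 days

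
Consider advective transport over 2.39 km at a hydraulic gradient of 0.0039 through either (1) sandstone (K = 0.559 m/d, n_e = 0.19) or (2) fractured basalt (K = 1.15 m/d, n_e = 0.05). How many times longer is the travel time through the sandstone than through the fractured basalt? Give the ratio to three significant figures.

Unit 1 (sandstone): v = 0.559×0.0039/0.19 = 0.01147 m/d, t = 2390/0.01147 = 208300 d
Unit 2 (fractured basalt): v = 1.15×0.0039/0.05 = 0.08970 m/d, t = 2390/0.08970 = 26640 d
t(sandstone) / t(fractured basalt) = 208300/26640 = 7.82

7.82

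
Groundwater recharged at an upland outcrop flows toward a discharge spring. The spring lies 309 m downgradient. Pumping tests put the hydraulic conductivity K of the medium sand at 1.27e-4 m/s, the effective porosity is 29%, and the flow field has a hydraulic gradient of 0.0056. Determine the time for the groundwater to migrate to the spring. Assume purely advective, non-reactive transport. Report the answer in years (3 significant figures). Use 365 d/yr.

K = 1.27e-4 m/s × 86400 s/d = 10.97 m/d
Darcy flux q = K·i = 10.97 × 0.0056 = 0.06145 m/d
Seepage velocity v = q / n = 0.06145 / 0.29 = 0.2119 m/d
t = L / v = 309 / 0.2119 = 1458 d
   = 1458 / 365 = 4.00 yr

4.00 years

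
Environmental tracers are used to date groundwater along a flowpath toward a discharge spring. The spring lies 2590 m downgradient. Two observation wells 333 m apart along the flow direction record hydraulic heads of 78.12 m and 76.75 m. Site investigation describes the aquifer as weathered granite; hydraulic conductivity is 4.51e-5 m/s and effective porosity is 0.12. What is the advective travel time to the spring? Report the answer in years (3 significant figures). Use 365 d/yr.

Hydraulic gradient i = (78.12 − 76.75) / 333 = 1.37 / 333 = 0.004114
K = 4.51e-5 m/s × 86400 s/d = 3.897 m/d
Darcy flux q = K·i = 3.897 × 0.004114 = 0.01603 m/d
Seepage velocity v = q / n = 0.01603 / 0.12 = 0.1336 m/d
t = L / v = 2590 / 0.1336 = 19390 d
   = 19390 / 365 = 53.1 yr

53.1 years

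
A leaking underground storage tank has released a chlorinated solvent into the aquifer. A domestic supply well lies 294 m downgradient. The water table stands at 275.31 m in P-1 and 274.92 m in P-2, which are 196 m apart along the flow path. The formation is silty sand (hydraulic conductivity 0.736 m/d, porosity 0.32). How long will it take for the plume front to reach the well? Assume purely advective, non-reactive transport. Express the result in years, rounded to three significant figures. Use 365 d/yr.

Hydraulic gradient i = (275.31 − 274.92) / 196 = 0.39 / 196 = 0.001990
Specific discharge q = 0.736 × 0.001990 = 0.001464 m/d
Average linear velocity = 0.001464 / 0.32 = 0.004577 m/d
t = L / v = 294 / 0.004577 = 64240 d
   = 64240 / 365 = 176 yr

176 years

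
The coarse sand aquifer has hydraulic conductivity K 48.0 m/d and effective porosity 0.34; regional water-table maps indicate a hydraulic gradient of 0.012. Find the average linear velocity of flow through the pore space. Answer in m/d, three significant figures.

Specific discharge q = 48.0 × 0.012 = 0.5760 m/d
Average linear velocity = 0.5760 / 0.34 = 1.694 m/d

1.69 m/d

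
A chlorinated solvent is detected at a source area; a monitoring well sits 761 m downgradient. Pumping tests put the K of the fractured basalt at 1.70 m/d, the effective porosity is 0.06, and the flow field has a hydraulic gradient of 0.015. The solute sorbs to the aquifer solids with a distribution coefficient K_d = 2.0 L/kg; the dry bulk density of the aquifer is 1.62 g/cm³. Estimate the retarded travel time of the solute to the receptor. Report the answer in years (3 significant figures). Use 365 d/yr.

Darcy flux q = K·i = 1.70 × 0.015 = 0.02550 m/d
v_s = q/n_e = 0.02550/0.06 = 0.4250 m/d
Retardation R = 1 + ρ_b·K_d/n = 1 + 1.62×2.0/0.06 = 55.00
Contaminant velocity v_c = v/R = 0.4250/55.00 = 0.007727 m/d
t = L/v_c = 761/0.007727 = 98480 d
   = 98480/365 = 270 yr

270 years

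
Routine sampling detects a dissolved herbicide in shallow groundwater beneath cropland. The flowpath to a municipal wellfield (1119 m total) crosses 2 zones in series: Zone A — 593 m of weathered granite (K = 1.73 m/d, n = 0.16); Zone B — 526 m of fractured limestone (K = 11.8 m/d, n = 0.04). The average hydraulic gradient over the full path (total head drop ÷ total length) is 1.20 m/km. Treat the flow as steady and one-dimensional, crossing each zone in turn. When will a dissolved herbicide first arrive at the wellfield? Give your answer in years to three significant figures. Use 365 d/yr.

Steady 1-D flow in series ⇒ the Darcy flux q is identical in every zone and the zone head losses add (resistances L/K in series).
Σ(L/K) = 593/1.73 + 526/11.8 = 342.8 + 44.58 = 387.4 d
K_eq = L_total / Σ(L/K) = 1119 / 387.4 = 2.889 m/d
q = K_eq · i = 2.889 × 0.0012 = 0.003467 m/d (same in every zone)
Zone A: v = q/n = 0.003467/0.16 = 0.02167 m/d → t_A = 593/0.02167 = 27370 d
Zone B: v = q/n = 0.003467/0.04 = 0.08667 m/d → t_B = 526/0.08667 = 6069 d
Total t = 27370 + 6069 = 33440 d
   = 33440 / 365 = 91.6 yr

91.6 years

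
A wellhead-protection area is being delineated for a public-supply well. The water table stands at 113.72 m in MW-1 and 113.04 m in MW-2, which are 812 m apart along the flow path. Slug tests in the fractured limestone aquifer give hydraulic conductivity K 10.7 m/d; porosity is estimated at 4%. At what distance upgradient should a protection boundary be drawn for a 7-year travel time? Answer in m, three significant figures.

572 m

Hydraulic gradient i = (113.72 − 113.04) / 812 = 0.68 / 812 = 8.374e-4
Specific discharge q = 10.7 × 8.374e-4 = 0.008961 m/d
v_s = q/n_e = 0.008961/0.04 = 0.2240 m/d
T = 7 yr × 365 = 2555 d
L = v × T = 0.2240 × 2555 = 572.4 m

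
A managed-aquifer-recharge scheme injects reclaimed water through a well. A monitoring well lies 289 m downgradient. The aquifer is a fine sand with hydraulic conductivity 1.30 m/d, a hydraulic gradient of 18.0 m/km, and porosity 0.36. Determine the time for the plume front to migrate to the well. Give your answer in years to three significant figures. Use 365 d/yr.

Specific discharge q = 1.30 × 0.018 = 0.02340 m/d
Seepage velocity v = q / n = 0.02340 / 0.36 = 0.06500 m/d
t = L / v = 289 / 0.06500 = 4446 d
   = 4446 / 365 = 12.2 yr

12.2 years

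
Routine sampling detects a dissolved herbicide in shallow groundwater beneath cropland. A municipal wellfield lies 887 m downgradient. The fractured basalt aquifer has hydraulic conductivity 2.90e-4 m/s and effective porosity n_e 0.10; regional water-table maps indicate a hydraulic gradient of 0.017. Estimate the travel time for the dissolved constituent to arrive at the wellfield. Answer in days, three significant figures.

208 days

K = 2.90e-4 m/s × 86400 s/d = 25.06 m/d
Specific discharge q = 25.06 × 0.017 = 0.4260 m/d
v = Ki/n = 25.06·0.017/0.10 = 4.260 m/d
t = L / v = 887 / 4.260 = 208.2 d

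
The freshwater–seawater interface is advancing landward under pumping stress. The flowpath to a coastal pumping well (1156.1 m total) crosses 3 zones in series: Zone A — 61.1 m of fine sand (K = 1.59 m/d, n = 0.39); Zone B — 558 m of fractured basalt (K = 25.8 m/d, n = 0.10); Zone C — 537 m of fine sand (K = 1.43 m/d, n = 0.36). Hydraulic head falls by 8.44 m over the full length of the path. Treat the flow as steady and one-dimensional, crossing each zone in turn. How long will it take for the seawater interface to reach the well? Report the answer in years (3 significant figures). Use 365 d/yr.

Continuity: the same q passes through each zone, so ΔH = q·Σ(L_j/K_j) — the zones act as resistances in series.
Σ(L/K) = 61.1/1.59 + 558/25.8 + 537/1.43 = 38.43 + 21.63 + 375.5 = 435.6 d
q = ΔH / Σ(L/K) = 8.44 / 435.6 = 0.01938 m/d (same in every zone)
Zone A: v = q/n = 0.01938/0.39 = 0.04968 m/d → t_A = 61.1/0.04968 = 1230 d
Zone B: v = q/n = 0.01938/0.10 = 0.1938 m/d → t_B = 558/0.1938 = 2880 d
Zone C: v = q/n = 0.01938/0.36 = 0.05382 m/d → t_C = 537/0.05382 = 9977 d
Total t = 1230 + 2880 + 9977 = 14090 d
   = 14090 / 365 = 38.6 yr

38.6 years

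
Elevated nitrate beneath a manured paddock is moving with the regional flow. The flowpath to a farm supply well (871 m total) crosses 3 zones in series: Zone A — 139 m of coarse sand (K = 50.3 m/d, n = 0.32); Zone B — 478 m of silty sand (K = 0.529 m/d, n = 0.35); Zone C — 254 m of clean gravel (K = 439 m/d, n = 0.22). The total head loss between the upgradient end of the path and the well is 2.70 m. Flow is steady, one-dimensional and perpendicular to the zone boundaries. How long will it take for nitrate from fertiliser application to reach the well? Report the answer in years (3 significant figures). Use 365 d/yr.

Steady 1-D flow in series ⇒ the Darcy flux q is identical in every zone and the zone head losses add (resistances L/K in series).
Σ(L/K) = 139/50.3 + 478/0.529 + 254/439 = 2.763 + 903.6 + 0.5786 = 906.9 d
q = ΔH / Σ(L/K) = 2.70 / 906.9 = 0.002977 m/d (same in every zone)
Zone A: v = q/n = 0.002977/0.32 = 0.009303 m/d → t_A = 139/0.009303 = 14940 d
Zone B: v = q/n = 0.002977/0.35 = 0.008506 m/d → t_B = 478/0.008506 = 56200 d
Zone C: v = q/n = 0.002977/0.22 = 0.01353 m/d → t_C = 254/0.01353 = 18770 d
Total t = 14940 + 56200 + 18770 = 89910 d
   = 89910 / 365 = 246 yr

246 years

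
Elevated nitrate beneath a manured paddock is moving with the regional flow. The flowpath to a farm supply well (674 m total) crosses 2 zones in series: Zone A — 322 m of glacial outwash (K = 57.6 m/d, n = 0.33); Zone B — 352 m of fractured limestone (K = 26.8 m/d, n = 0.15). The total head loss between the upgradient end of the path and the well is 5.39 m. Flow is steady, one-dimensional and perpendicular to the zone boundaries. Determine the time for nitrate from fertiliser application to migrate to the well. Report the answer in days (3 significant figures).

553 days

Steady 1-D flow in series ⇒ the Darcy flux q is identical in every zone and the zone head losses add (resistances L/K in series).
Σ(L/K) = 322/57.6 + 352/26.8 = 5.590 + 13.13 = 18.72 d
q = ΔH / Σ(L/K) = 5.39 / 18.72 = 0.2879 m/d (same in every zone)
Zone A: v = q/n = 0.2879/0.33 = 0.8723 m/d → t_A = 322/0.8723 = 369.1 d
Zone B: v = q/n = 0.2879/0.15 = 1.919 m/d → t_B = 352/1.919 = 183.4 d
Total t = 369.1 + 183.4 = 552.6 d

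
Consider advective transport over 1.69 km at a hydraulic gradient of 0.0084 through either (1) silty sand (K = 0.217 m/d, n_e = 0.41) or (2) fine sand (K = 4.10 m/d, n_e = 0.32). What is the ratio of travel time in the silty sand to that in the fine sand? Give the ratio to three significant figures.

24.2

Unit 1 (silty sand): v = 0.217×0.0084/0.41 = 0.004446 m/d, t = 1690/0.004446 = 380100 d
Unit 2 (fine sand): v = 4.10×0.0084/0.32 = 0.1076 m/d, t = 1690/0.1076 = 15700 d
t(silty sand) / t(fine sand) = 380100/15700 = 24.2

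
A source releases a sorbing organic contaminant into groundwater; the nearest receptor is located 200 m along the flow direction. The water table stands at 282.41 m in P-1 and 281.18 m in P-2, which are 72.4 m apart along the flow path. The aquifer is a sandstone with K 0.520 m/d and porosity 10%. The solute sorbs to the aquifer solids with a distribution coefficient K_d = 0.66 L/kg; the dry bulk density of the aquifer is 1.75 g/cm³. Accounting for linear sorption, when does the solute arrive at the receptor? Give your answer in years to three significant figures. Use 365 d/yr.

Hydraulic gradient i = (282.41 − 281.18) / 72.4 = 1.23 / 72.4 = 0.01699
q = Ki = 0.520 × 0.01699 = 0.008834 m/d
v = Ki/n = 0.520·0.01699/0.10 = 0.08834 m/d
Retardation R = 1 + ρ_b·K_d/n = 1 + 1.75×0.66/0.10 = 12.55
Contaminant velocity v_c = v/R = 0.08834/12.55 = 0.007039 m/d
t = L/v_c = 200/0.007039 = 28410 d
   = 28410/365 = 77.8 yr

77.8 years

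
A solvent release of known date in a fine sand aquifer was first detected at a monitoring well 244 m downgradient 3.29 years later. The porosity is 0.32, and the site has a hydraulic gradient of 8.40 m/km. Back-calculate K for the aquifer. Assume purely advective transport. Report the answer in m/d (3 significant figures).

t = 3.29 years = 1201 d
v = L / t = 244 / 1201 = 0.2032 m/d
K = v · n / i = 0.2032 × 0.32 / 0.0084 = 7.74 m/d

7.74 m/d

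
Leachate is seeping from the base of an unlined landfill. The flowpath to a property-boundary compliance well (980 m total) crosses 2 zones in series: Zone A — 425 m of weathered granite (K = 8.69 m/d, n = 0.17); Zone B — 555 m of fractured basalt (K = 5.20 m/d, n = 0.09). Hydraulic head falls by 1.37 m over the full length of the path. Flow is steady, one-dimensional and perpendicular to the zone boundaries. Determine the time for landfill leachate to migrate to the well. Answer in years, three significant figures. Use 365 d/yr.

Continuity: the same q passes through each zone, so ΔH = q·Σ(L_j/K_j) — the zones act as resistances in series.
Σ(L/K) = 425/8.69 + 555/5.20 = 48.91 + 106.7 = 155.6 d
q = ΔH / Σ(L/K) = 1.37 / 155.6 = 0.008803 m/d (same in every zone)
Zone A: v = q/n = 0.008803/0.17 = 0.05178 m/d → t_A = 425/0.05178 = 8208 d
Zone B: v = q/n = 0.008803/0.09 = 0.09781 m/d → t_B = 555/0.09781 = 5675 d
Total t = 8208 + 5675 = 13880 d
   = 13880 / 365 = 38.0 yr

38.0 years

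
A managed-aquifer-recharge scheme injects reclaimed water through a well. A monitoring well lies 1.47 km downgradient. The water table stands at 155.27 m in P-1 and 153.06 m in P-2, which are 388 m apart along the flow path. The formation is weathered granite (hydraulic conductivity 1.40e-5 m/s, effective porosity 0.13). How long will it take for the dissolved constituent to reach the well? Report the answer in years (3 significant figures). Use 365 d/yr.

Hydraulic gradient i = (155.27 − 153.06) / 388 = 2.21 / 388 = 0.005696
K = 1.40e-5 m/s × 86400 s/d = 1.210 m/d
Darcy flux q = K·i = 1.210 × 0.005696 = 0.006890 m/d
v_s = q/n_e = 0.006890/0.13 = 0.05300 m/d
L = 1.47 km = 1470 m
t = L / v = 1470 / 0.05300 = 27740 d
   = 27740 / 365 = 76.0 yr

76.0 years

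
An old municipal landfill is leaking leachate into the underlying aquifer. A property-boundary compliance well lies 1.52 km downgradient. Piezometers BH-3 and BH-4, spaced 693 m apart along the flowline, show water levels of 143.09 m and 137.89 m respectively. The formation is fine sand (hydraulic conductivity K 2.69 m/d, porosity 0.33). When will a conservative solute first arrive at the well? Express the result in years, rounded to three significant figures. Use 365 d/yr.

68.1 years

Hydraulic gradient i = (143.09 − 137.89) / 693 = 5.20 / 693 = 0.007504
q = Ki = 2.69 × 0.007504 = 0.02018 m/d
Average linear velocity = 0.02018 / 0.33 = 0.06117 m/d
L = 1.52 km = 1520 m
t = L / v = 1520 / 0.06117 = 24850 d
   = 24850 / 365 = 68.1 yr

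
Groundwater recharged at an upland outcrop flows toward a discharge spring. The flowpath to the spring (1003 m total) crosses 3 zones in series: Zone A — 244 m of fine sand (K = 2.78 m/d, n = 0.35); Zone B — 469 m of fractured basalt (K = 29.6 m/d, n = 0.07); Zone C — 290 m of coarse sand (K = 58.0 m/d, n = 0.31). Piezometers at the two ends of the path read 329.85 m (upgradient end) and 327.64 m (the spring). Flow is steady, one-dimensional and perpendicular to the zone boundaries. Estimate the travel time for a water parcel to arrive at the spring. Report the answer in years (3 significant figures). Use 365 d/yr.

28.0 years

Total head drop ΔH = 329.85 − 327.64 = 2.21 m
Continuity: the same q passes through each zone, so ΔH = q·Σ(L_j/K_j) — the zones act as resistances in series.
Σ(L/K) = 244/2.78 + 469/29.6 + 290/58.0 = 87.77 + 15.84 + 5.000 = 108.6 d
q = ΔH / Σ(L/K) = 2.21 / 108.6 = 0.02035 m/d (same in every zone)
Zone A: v = q/n = 0.02035/0.35 = 0.05813 m/d → t_A = 244/0.05813 = 4197 d
Zone B: v = q/n = 0.02035/0.07 = 0.2907 m/d → t_B = 469/0.2907 = 1613 d
Zone C: v = q/n = 0.02035/0.31 = 0.06564 m/d → t_C = 290/0.06564 = 4418 d
Total t = 4197 + 1613 + 4418 = 10230 d
   = 10230 / 365 = 28.0 yr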